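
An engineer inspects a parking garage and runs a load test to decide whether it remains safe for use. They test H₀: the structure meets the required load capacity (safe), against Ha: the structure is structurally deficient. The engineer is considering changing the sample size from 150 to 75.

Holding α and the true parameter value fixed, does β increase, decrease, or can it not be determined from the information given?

It increases.

Reducing n widens both sampling distributions, so the test has less ability to distinguish Ha from H₀.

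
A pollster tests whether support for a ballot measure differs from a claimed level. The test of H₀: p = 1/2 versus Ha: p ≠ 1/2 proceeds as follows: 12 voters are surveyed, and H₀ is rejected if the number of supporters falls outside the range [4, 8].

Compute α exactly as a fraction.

299/2048

The significance level is the null-hypothesis probability of the rejection region {≤3} ∪ {≥9}.
Each tail has probability (1 + 12 + 66 + 220)/4096; doubling gives α = 598/4096 = 299/2048.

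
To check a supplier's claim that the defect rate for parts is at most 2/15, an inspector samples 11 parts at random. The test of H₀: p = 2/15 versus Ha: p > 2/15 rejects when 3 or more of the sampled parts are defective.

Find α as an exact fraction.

2209953752/12814453125

Under H₀, Y ~ Binomial(11, 2/15); the Type I error rate is P(Y ≥ 3).
Computing the lower-tail complement: 1 − 10604499373/12814453125 = 2209953752/12814453125.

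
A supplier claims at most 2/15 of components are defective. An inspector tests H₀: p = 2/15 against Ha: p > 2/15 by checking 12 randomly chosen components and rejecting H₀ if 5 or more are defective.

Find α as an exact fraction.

α = P(reject H₀ | H₀ true) = P(Y ≥ 5 | p = 2/15), Y ~ Binomial(12, 2/15).
α = 1 − P(Y ≤ 4) = 1 − 8521938842287/8649755859375 = 127817017088/8649755859375.

127817017088/8649755859375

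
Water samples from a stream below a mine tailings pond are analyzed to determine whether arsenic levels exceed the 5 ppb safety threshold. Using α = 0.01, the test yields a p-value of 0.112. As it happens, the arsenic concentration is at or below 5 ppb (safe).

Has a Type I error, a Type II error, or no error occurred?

The conventional null hypothesis is that the arsenic concentration is at or below 5 ppb (safe).
Since p = 0.112 ≥ α = 0.01, H₀ is not rejected.
H₀ is true (actually the arsenic concentration is at or below 5 ppb (safe)).
The decision matches the true state — no error.

Neither — the decision is correct.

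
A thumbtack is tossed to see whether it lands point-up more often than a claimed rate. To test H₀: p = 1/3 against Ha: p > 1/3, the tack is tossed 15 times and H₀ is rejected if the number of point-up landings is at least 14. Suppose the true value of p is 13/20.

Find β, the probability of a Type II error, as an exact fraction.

A Type II error is failing to reject when Ha holds: with p = 13/20, β = P(S ≤ 13).
Equivalently, β = 1 − P(S ≥ 14) = 16151694793243741949/16384000000000000000.

16151694793243741949/16384000000000000000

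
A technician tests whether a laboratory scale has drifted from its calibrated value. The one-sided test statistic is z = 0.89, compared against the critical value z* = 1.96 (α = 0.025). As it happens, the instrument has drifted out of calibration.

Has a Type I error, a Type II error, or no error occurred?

Type II error

The conventional null hypothesis is that the instrument is correctly calibrated.
Since z = 0.89 ≤ z* = 1.96, H₀ is not rejected.
H₀ is false (actually the instrument has drifted out of calibration).
Failing to reject a false H₀ is a Type II error.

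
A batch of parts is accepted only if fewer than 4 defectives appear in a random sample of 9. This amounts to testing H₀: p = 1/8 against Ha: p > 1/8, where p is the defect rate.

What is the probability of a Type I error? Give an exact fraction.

The significance level is the probability, assuming p = 1/8, of seeing 4 or more defectives in 9 draws.
Computing the lower-tail complement: 1 − 4117715/4194304 = 76589/4194304.

76589/4194304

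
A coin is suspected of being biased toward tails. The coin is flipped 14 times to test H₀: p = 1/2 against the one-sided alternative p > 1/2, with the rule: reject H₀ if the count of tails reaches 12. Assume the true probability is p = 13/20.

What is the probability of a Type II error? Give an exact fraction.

750447350803558569/819200000000000000

β = P(fail to reject H₀ | Ha true) = P(S ≤ 11 | p = 13/20), S ~ Binomial(14, 13/20).
Equivalently, β = 1 − P(S ≥ 12) = 750447350803558569/819200000000000000.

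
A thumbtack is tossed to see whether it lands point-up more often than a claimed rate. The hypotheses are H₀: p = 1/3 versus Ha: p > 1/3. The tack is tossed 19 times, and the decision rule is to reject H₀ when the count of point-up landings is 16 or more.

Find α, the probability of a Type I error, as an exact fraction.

α = P(reject H₀ | H₀ true) = P(X ≥ 16 | p = 1/3), with X ~ Binomial(19, 1/3).
P(X ≥ 16) = Σ_{j=16}^{19} C(19,j)·(1/3)^j·(2/3)^{19-j} = 2825/387420489.

2825/387420489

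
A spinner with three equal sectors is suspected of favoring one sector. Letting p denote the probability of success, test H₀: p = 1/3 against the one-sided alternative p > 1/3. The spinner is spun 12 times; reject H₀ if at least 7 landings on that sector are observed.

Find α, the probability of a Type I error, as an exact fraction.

11771/177147

α = P(reject H₀ | H₀ true) = P(X ≥ 7 | p = 1/3), with X ~ Binomial(12, 1/3).
Summing C(12,j)(1/3)^j(2/3)^{12−j} for j = 7,…,12 gives 11771/177147.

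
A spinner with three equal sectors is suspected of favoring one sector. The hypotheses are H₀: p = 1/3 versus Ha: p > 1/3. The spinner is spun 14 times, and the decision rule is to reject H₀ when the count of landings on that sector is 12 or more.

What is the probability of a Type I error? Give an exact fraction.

131/1594323

The Type I error probability is α = P(Y ≥ 12) computed under H₀, where Y ~ Binomial(14, 1/3).
Summing C(14,j)(1/3)^j(2/3)^{14−j} for j = 12,…,14 gives 131/1594323.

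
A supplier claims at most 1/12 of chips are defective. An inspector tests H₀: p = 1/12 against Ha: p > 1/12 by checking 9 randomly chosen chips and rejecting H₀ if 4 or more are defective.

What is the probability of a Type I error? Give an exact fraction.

α = P(reject H₀ | H₀ true) = P(K ≥ 4 | p = 1/12), K ~ Binomial(9, 1/12).
α = 1 − P(K ≤ 3) = 1 − 1284381725/1289945088 = 5563363/1289945088.

5563363/1289945088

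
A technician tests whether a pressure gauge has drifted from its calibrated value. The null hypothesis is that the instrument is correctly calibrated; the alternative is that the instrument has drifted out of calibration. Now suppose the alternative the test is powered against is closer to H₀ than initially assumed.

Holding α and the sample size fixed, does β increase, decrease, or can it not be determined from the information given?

It increases.

A smaller true effect puts the Ha sampling distribution closer to H₀, so more of it falls in the non-rejection region.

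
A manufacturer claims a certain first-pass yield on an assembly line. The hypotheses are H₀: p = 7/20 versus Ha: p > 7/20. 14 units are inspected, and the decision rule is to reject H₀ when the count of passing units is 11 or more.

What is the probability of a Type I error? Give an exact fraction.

906230596911073/819200000000000000

The Type I error probability is α = P(X ≥ 11) computed under H₀, where X ~ Binomial(14, 7/20).
Summing C(14,j)(7/20)^j(13/20)^{14−j} for j = 11,…,14 gives 906230596911073/819200000000000000.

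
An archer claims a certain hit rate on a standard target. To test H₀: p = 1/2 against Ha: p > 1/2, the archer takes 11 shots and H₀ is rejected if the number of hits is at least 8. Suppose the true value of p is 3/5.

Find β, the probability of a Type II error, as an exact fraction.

A Type II error is failing to reject when Ha holds: with p = 3/5, β = P(Y ≤ 7).
Adding the binomial probabilities P(Y=0)+…+P(Y=7) at p = 3/5 gives 6872224/9765625.

6872224/9765625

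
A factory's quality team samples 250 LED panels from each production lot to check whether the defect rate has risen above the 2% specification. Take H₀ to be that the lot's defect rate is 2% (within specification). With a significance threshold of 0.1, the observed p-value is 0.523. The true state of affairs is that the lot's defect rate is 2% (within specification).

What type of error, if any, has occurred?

Since p = 0.523 ≥ α = 0.1, H₀ is not rejected.
H₀ is true (actually the lot's defect rate is 2% (within specification)).
The decision matches the true state — no error.

No error (correct decision).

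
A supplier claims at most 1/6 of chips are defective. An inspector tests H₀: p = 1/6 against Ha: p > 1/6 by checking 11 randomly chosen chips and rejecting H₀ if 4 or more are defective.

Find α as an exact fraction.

1444669/15116544

α = P(reject H₀ | H₀ true) = P(Y ≥ 4 | p = 1/6), Y ~ Binomial(11, 1/6).
α = 1 − P(Y ≤ 3) = 1 − 13671875/15116544 = 1444669/15116544.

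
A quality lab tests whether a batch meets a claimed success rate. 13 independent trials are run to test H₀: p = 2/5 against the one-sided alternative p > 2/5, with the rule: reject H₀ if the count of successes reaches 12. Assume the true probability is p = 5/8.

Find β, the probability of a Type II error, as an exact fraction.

β = P(fail to reject H₀ | Ha true) = P(K ≤ 11 | p = 5/8), K ~ Binomial(13, 5/8).
Summing C(13,j)·(5/8)^j·(3/8)^{13-j} for j = 0..11 gives 134753406597/137438953472.

134753406597/137438953472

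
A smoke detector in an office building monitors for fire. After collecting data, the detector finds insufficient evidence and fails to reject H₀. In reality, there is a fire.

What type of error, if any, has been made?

Type II error

The conventional null hypothesis here is that there is no fire.
H₀ was not rejected, but H₀ is actually false.
Failing to reject a false null hypothesis is a Type II error (false negative).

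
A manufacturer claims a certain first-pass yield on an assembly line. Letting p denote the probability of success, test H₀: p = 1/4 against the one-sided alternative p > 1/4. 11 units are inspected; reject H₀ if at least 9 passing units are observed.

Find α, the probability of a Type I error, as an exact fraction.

Under H₀, S ~ Binomial(11, 1/4), and α = P(S ≥ 9).
P(S ≥ 9) = Σ_{j=9}^{11} C(11,j)·(1/4)^j·(3/4)^{11-j} = 529/4194304.

529/4194304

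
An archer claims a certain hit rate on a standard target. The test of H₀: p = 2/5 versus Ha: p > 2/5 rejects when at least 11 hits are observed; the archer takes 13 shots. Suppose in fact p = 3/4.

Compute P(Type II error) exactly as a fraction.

Under the alternative p = 3/4, Y ~ Binomial(13, 3/4); β is the probability the test does not reject, P(Y < 11).
Summing C(13,j)·(3/4)^j·(1/4)^{13-j} for j = 0..10 gives 22394171/33554432.

22394171/33554432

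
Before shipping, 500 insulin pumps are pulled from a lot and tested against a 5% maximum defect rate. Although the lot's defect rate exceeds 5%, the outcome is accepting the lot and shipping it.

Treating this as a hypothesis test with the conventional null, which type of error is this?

Type II error

The null hypothesis here is that the lot's defect rate is 5% (within specification).
'Accepting the lot and shipping it' corresponds to failing to reject H₀.
H₀ was not rejected but H₀ is false — a Type II error (false negative).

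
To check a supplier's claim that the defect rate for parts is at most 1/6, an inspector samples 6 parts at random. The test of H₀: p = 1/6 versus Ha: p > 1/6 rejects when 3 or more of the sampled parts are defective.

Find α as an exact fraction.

1453/23328

α = P(reject H₀ | H₀ true) = P(X ≥ 3 | p = 1/6), X ~ Binomial(6, 1/6).
Computing the lower-tail complement: 1 − 21875/23328 = 1453/23328.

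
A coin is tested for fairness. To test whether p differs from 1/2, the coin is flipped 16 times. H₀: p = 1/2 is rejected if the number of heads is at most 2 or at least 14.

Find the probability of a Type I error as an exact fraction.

α = P(S ≤ 2 or S ≥ 14 | p = 1/2), S ~ Binomial(16, 1/2).
By symmetry, α = 2·P(S ≤ 2) = 2·(1 + 16 + 120)/65536 = 274/65536 = 137/32768.

137/32768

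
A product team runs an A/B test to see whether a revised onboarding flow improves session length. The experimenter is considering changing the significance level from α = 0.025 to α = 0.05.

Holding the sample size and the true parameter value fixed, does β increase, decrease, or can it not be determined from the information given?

It decreases.

Relaxing α lowers the evidence threshold; under Ha, outcomes that previously fell short now trigger rejection.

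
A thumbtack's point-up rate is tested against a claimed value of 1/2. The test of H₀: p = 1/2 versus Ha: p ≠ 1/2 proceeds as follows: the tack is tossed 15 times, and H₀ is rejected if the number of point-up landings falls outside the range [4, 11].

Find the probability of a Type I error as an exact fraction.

9/256

The significance level is the null-hypothesis probability of the rejection region {≤3} ∪ {≥12}.
The two tails are symmetric, so α = 2·(1 + 15 + 105 + 455)/2^15 = 1152/32768 = 9/256.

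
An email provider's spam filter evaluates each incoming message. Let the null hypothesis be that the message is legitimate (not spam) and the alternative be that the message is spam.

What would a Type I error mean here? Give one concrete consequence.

A Type I error is rejecting H₀ when H₀ is true.
Here that means sending the message to the spam folder when actually the message is legitimate (not spam).

A Type I error would mean concluding that the message is spam when in fact the message is legitimate (not spam). Consequence: a legitimate email — possibly an important one — is hidden in the spam folder.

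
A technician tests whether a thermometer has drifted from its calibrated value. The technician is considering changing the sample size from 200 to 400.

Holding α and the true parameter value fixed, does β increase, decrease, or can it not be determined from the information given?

More data shrinks sampling variability; the test statistic under Ha concentrates further from the null value, making rejection more likely.

It decreases.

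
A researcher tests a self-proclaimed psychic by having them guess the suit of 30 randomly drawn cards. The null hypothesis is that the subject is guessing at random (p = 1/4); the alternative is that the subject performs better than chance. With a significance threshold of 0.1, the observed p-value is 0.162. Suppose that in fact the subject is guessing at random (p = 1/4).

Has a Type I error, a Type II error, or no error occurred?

Since p = 0.162 ≥ α = 0.1, H₀ is not rejected.
H₀ is true (actually the subject is guessing at random (p = 1/4)).
The decision matches the true state — no error.

Neither — the decision is correct.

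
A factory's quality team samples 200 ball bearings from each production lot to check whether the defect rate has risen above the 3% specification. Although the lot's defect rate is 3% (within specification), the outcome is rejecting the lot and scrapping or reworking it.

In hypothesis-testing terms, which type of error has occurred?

The null hypothesis here is that the lot's defect rate is 3% (within specification).
'Rejecting the lot and scrapping or reworking it' corresponds to rejecting H₀.
H₀ was rejected but H₀ is true — a Type I error (false positive).

Type I error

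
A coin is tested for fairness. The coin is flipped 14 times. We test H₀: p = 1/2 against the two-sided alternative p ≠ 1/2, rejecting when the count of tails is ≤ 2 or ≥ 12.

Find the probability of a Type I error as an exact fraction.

Under H₀, S ~ Binomial(14, 1/2); α is the probability of landing in either tail, P(S ≤ 2) + P(S ≥ 12).
The two tails are symmetric, so α = 2·(1 + 14 + 91)/2^14 = 212/16384 = 53/4096.

53/4096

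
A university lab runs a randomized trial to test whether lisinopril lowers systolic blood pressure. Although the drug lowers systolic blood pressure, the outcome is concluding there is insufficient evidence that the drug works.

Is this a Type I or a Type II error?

Type II error

The null hypothesis here is that the drug has no effect on systolic blood pressure.
'Concluding there is insufficient evidence that the drug works' corresponds to failing to reject H₀.
H₀ was not rejected but H₀ is false — a Type II error (false negative).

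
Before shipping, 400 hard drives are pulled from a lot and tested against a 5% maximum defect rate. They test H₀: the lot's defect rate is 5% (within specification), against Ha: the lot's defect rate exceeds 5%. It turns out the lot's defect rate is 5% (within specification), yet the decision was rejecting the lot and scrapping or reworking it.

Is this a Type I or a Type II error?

'Rejecting the lot and scrapping or reworking it' corresponds to rejecting H₀.
H₀ was rejected but H₀ is true — a Type I error (false positive).

Type I error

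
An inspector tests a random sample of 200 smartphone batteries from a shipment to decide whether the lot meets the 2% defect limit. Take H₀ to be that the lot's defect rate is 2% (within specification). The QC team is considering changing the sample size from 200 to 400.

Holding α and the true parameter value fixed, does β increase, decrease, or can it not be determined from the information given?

Increasing n separates the H₀ and Ha sampling distributions, so under Ha fewer outcomes land in the acceptance region.

It decreases.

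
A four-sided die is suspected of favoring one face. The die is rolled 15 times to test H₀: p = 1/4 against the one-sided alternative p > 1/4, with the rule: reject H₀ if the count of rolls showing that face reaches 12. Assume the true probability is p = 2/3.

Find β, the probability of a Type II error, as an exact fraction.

11346539/14348907

β = P(fail to reject H₀ | Ha true) = P(Y ≤ 11 | p = 2/3), Y ~ Binomial(15, 2/3).
Equivalently, β = 1 − P(Y ≥ 12) = 11346539/14348907.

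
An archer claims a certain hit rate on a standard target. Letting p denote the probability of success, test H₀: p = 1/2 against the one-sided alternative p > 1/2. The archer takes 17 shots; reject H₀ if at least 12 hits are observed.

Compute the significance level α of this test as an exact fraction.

4701/65536

α = P(reject H₀ | H₀ true) = P(Y ≥ 12 | p = 1/2), with Y ~ Binomial(17, 1/2).
P(Y ≥ 12) = [C(17,12) + C(17,13) + C(17,14) + C(17,15) + C(17,16) + C(17,17)] / 2^17 = (6188 + 2380 + 680 + 136 + 17 + 1) / 131072 = 9402/131072 = 4701/65536.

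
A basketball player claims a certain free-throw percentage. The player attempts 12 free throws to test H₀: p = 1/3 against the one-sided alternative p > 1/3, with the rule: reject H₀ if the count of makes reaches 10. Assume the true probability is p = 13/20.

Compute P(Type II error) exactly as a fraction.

A Type II error is failing to reject when Ha holds: with p = 13/20, β = P(S ≤ 9).
Equivalently, β = 1 − P(S ≥ 10) = 695265215827749/819200000000000.

695265215827749/819200000000000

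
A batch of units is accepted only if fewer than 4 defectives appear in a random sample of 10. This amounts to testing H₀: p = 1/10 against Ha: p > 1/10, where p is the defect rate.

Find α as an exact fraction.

7996999/625000000

The significance level is the probability, assuming p = 1/10, of seeing 4 or more defectives in 10 draws.
Via the complement, α = 1 − Σ_{j=0}^{3} C(10,j)(1/10)^j(9/10)^{10-j} = 7996999/625000000.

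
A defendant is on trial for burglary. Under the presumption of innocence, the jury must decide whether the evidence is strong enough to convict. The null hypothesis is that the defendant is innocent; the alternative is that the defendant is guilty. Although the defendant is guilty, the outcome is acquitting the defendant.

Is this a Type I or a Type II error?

'Acquitting the defendant' corresponds to failing to reject H₀.
H₀ was not rejected but H₀ is false — a Type II error (false negative).

Type II error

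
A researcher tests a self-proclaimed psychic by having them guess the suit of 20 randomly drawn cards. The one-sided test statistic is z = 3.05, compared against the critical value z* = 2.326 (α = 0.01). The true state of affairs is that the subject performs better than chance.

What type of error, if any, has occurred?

Neither — the decision is correct.

The conventional null hypothesis is that the subject is guessing at random (p = 1/4).
Since z = 3.05 > z* = 2.326, H₀ is rejected.
H₀ is false (actually the subject performs better than chance).
The decision matches the true state — no error.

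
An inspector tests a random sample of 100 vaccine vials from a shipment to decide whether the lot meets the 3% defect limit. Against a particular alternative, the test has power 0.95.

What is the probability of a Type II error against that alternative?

Power = 1 − β, so β = 1 − 0.95 = 0.05.

0.05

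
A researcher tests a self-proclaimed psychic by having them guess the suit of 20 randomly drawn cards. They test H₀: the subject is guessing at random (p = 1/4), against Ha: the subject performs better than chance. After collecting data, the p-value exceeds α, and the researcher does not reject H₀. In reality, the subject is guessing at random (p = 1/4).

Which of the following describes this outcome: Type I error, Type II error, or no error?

The test retained a true H₀ — the decision matches the true state.

No error — this is a correct decision.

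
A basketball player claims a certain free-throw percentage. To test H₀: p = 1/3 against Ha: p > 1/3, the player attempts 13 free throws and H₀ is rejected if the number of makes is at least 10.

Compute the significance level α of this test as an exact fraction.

2627/1594323

The Type I error probability is α = P(X ≥ 10) computed under H₀, where X ~ Binomial(13, 1/3).
Adding the binomial terms for j = 10 through 13 with p = 1/3 yields 2627/1594323.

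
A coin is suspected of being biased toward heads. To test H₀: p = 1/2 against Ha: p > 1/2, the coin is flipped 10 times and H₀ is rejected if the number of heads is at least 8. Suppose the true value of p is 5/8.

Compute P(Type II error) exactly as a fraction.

211794831/268435456

Under the alternative p = 5/8, K ~ Binomial(10, 5/8); β is the probability the test does not reject, P(K < 8).
Equivalently, β = 1 − P(K ≥ 8) = 211794831/268435456.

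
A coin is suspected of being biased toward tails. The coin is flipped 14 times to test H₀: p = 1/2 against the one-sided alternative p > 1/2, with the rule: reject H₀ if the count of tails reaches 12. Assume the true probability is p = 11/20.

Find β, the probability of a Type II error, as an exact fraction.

Under the alternative p = 11/20, Y ~ Binomial(14, 11/20); β is the probability the test does not reject, P(Y < 12).
Adding the binomial probabilities P(Y=0)+…+P(Y=11) at p = 11/20 gives 805268516435735481/819200000000000000.

805268516435735481/819200000000000000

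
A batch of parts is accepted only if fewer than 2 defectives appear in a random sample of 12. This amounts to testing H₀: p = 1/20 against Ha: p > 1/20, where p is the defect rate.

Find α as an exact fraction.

α = P(reject H₀ | H₀ true) = P(S ≥ 2 | p = 1/20), S ~ Binomial(12, 1/20).
Computing the lower-tail complement: 1 − 3611198025844789/4096000000000000 = 484801974155211/4096000000000000.

484801974155211/4096000000000000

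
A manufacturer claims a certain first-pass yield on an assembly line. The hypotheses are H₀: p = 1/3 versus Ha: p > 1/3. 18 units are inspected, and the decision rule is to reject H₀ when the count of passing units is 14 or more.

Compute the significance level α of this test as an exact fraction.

56137/387420489

The Type I error probability is α = P(S ≥ 14) computed under H₀, where S ~ Binomial(18, 1/3).
P(S ≥ 14) = Σ_{j=14}^{18} C(18,j)·(1/3)^j·(2/3)^{18-j} = 56137/387420489.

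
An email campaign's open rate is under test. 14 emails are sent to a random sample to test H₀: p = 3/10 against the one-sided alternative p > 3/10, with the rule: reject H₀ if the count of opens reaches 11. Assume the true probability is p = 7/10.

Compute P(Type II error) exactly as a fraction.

32241628521117/50000000000000

A Type II error is failing to reject when Ha holds: with p = 7/10, β = P(K ≤ 10).
Summing C(14,j)·(7/10)^j·(3/10)^{14-j} for j = 0..10 gives 32241628521117/50000000000000.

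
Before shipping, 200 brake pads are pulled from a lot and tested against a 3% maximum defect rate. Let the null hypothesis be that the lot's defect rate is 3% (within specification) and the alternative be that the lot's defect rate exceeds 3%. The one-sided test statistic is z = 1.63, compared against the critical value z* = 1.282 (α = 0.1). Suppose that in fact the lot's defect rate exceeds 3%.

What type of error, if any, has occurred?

Since z = 1.63 > z* = 1.282, H₀ is rejected.
H₀ is false (actually the lot's defect rate exceeds 3%).
The decision matches the true state — no error.

Neither — the decision is correct.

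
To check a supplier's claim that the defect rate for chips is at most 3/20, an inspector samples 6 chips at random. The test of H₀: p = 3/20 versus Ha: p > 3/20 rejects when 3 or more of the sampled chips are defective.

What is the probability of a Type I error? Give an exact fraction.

The significance level is the probability, assuming p = 3/20, of seeing 3 or more defectives in 6 draws.
α = 1 − P(Y ≤ 2) = 1 − 6097033/6400000 = 302967/6400000.

302967/6400000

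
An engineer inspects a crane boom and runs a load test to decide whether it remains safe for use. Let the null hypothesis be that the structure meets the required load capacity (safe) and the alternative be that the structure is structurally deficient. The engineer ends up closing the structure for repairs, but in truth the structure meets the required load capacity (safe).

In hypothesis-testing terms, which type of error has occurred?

'Closing the structure for repairs' corresponds to rejecting H₀.
H₀ was rejected but H₀ is true — a Type I error (false positive).

Type I error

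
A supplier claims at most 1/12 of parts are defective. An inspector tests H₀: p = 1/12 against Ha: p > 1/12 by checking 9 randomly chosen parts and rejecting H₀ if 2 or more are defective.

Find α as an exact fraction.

218150683/1289945088

Under H₀, X ~ Binomial(9, 1/12); the Type I error rate is P(X ≥ 2).
Via the complement, α = 1 − Σ_{j=0}^{1} C(9,j)(1/12)^j(11/12)^{9-j} = 218150683/1289945088.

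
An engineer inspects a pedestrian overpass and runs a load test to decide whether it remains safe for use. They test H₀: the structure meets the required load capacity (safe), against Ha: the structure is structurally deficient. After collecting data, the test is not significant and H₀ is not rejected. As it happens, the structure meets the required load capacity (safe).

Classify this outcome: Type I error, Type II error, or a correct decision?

The test retained a true H₀ — the decision matches the true state.

No error (correct decision).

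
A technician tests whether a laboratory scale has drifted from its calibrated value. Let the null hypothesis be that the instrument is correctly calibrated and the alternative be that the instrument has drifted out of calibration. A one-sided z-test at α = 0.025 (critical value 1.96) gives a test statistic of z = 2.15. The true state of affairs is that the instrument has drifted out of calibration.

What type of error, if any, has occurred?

Since z = 2.15 > z* = 1.96, H₀ is rejected.
H₀ is false (actually the instrument has drifted out of calibration).
The decision matches the true state — no error.

Neither — the decision is correct.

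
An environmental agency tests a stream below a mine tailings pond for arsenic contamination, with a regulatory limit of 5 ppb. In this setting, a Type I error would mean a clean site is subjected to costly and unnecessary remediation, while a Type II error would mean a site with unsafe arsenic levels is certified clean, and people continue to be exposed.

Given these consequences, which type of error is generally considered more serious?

The Type II consequence (a site with unsafe arsenic levels is certified clean, and people continue to be exposed) is more severe than the Type I consequence (a clean site is subjected to costly and unnecessary remediation).

Type II error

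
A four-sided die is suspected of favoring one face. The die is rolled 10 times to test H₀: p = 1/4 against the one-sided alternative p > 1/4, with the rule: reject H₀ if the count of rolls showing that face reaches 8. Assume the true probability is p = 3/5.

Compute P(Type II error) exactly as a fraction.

8131936/9765625

β = P(fail to reject H₀ | Ha true) = P(K ≤ 7 | p = 3/5), K ~ Binomial(10, 3/5).
Equivalently, β = 1 − P(K ≥ 8) = 8131936/9765625.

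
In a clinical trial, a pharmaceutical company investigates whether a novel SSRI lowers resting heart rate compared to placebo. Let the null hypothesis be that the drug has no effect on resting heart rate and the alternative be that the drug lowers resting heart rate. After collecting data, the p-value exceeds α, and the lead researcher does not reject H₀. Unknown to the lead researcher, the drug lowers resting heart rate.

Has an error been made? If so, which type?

H₀ was not rejected, but H₀ is actually false.
Failing to reject a false null hypothesis is a Type II error (false negative).

Type II error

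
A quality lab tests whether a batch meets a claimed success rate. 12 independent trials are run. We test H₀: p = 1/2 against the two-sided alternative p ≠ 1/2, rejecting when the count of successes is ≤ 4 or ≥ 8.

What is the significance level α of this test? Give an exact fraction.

397/1024

Under H₀, S ~ Binomial(12, 1/2); α is the probability of landing in either tail, P(S ≤ 4) + P(S ≥ 8).
By symmetry, α = 2·P(S ≤ 4) = 2·(1 + 12 + 66 + 220 + 495)/4096 = 1588/4096 = 397/1024.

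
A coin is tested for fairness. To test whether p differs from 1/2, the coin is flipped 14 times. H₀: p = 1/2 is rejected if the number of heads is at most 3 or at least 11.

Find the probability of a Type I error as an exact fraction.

Under H₀, X ~ Binomial(14, 1/2); α is the probability of landing in either tail, P(X ≤ 3) + P(X ≥ 11).
By symmetry, α = 2·P(X ≤ 3) = 2·(1 + 14 + 91 + 364)/16384 = 940/16384 = 235/4096.

235/4096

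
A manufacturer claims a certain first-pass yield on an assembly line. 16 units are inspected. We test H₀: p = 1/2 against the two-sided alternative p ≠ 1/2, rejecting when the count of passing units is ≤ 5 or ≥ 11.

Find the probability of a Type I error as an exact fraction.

α = P(X ≤ 5 or X ≥ 11 | p = 1/2), X ~ Binomial(16, 1/2).
Each tail has probability (1 + 16 + 120 + 560 + 1820 + 4368)/65536; doubling gives α = 13770/65536 = 6885/32768.

6885/32768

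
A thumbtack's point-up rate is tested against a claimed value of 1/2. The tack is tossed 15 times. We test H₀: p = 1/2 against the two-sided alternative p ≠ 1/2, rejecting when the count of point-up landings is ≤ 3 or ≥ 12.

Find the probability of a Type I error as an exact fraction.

The significance level is the null-hypothesis probability of the rejection region {≤3} ∪ {≥12}.
By symmetry, α = 2·P(Y ≤ 3) = 2·(1 + 15 + 105 + 455)/32768 = 1152/32768 = 9/256.

9/256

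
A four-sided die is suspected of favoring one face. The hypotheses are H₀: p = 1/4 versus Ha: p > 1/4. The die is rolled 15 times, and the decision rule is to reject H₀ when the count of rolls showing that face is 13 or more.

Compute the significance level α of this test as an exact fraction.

991/1073741824

The Type I error probability is α = P(X ≥ 13) computed under H₀, where X ~ Binomial(15, 1/4).
P(X ≥ 13) = Σ_{j=13}^{15} C(15,j)·(1/4)^j·(3/4)^{15-j} = 991/1073741824.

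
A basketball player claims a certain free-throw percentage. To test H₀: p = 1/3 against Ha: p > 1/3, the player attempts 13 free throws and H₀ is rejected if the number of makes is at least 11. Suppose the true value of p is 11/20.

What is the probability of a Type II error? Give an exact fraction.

39857841016429707/40960000000000000

β = P(fail to reject H₀ | Ha true) = P(X ≤ 10 | p = 11/20), X ~ Binomial(13, 11/20).
Summing C(13,j)·(11/20)^j·(9/20)^{13-j} for j = 0..10 gives 39857841016429707/40960000000000000.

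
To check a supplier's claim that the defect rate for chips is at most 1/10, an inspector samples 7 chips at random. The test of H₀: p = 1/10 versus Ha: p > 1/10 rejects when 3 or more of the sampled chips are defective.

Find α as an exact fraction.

51383/2000000

The significance level is the probability, assuming p = 1/10, of seeing 3 or more defectives in 7 draws.
Via the complement, α = 1 − Σ_{j=0}^{2} C(7,j)(1/10)^j(9/10)^{7-j} = 51383/2000000.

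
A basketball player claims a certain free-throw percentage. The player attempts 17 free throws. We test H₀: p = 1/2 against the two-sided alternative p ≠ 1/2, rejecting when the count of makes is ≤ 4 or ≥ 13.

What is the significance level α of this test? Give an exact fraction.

Under H₀, Y ~ Binomial(17, 1/2); α is the probability of landing in either tail, P(Y ≤ 4) + P(Y ≥ 13).
Each tail has probability (1 + 17 + 136 + 680 + 2380)/131072; doubling gives α = 6428/131072 = 1607/32768.

1607/32768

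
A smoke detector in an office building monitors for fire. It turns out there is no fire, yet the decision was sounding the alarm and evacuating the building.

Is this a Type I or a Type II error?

The null hypothesis here is that there is no fire.
'Sounding the alarm and evacuating the building' corresponds to rejecting H₀.
H₀ was rejected but H₀ is true — a Type I error (false positive).

Type I error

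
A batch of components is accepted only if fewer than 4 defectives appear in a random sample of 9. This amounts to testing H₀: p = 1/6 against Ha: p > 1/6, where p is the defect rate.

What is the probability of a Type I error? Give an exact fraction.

α = P(reject H₀ | H₀ true) = P(X ≥ 4 | p = 1/6), X ~ Binomial(9, 1/6).
Via the complement, α = 1 − Σ_{j=0}^{3} C(9,j)(1/6)^j(5/6)^{9-j} = 241973/5038848.

241973/5038848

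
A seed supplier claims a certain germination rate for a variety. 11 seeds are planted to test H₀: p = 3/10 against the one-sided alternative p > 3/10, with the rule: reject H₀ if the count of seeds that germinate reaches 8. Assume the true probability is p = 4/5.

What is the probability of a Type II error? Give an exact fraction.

12589/78125

A Type II error is failing to reject when Ha holds: with p = 4/5, β = P(S ≤ 7).
Summing C(11,j)·(4/5)^j·(1/5)^{11-j} for j = 0..7 gives 12589/78125.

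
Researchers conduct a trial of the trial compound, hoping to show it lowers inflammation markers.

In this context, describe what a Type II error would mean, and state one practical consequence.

With the conventional null hypothesis that the drug has no effect on inflammation markers:
A Type II error is failing to reject H₀ when H₀ is false.
Here that means concluding there is insufficient evidence that the drug works when actually the drug lowers inflammation markers.

A Type II error would mean concluding that the drug has no effect on inflammation markers (or at least failing to establish that the drug lowers inflammation markers) when in fact the drug lowers inflammation markers. Consequence: patients are denied access to a medication that would have helped them.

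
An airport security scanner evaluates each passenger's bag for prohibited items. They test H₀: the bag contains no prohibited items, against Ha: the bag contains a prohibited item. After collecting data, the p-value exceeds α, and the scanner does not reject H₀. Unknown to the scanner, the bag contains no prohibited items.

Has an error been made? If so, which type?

The test retained a true H₀ — the decision matches the true state.

Neither — the decision is correct.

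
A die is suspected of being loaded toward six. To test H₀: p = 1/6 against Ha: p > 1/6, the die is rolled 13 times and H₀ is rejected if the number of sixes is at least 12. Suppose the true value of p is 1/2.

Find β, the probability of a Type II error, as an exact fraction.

β = P(fail to reject H₀ | Ha true) = P(Y ≤ 11 | p = 1/2), Y ~ Binomial(13, 1/2).
Adding the binomial probabilities P(Y=0)+…+P(Y=11) at p = 1/2 gives 4089/4096.

4089/4096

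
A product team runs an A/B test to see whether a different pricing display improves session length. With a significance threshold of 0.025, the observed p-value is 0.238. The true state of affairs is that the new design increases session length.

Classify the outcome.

The conventional null hypothesis is that the new design has no effect on session length.
Since p = 0.238 ≥ α = 0.025, H₀ is not rejected.
H₀ is false (actually the new design increases session length).
Failing to reject a false H₀ is a Type II error.

Type II error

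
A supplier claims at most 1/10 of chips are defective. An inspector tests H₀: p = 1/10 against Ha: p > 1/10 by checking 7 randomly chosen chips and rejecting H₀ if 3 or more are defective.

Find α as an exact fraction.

The significance level is the probability, assuming p = 1/10, of seeing 3 or more defectives in 7 draws.
Computing the lower-tail complement: 1 − 1948617/2000000 = 51383/2000000.

51383/2000000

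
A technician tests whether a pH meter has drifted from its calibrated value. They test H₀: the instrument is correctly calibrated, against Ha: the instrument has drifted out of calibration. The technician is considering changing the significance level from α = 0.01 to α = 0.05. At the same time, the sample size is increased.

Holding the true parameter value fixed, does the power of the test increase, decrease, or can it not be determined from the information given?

With a larger α the critical value moves toward the center, so more of the Ha sampling distribution lies in the rejection region. Increasing n separates the H₀ and Ha sampling distributions, so under Ha fewer outcomes land in the acceptance region. Both changes push β in the same direction.
Since power = 1 − β and β decreases, power increases.

It increases.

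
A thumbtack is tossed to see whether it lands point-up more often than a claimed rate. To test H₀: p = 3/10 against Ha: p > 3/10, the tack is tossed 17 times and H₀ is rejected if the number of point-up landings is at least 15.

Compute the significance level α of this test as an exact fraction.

10087281621/10000000000000000

The Type I error probability is α = P(X ≥ 15) computed under H₀, where X ~ Binomial(17, 3/10).
P(X ≥ 15) = Σ_{j=15}^{17} C(17,j)·(3/10)^j·(7/10)^{17-j} = 10087281621/10000000000000000.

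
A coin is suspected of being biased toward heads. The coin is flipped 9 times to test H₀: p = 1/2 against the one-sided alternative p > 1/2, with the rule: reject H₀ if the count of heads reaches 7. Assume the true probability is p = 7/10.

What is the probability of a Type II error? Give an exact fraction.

268584417/500000000

β = P(fail to reject H₀ | Ha true) = P(S ≤ 6 | p = 7/10), S ~ Binomial(9, 7/10).
Adding the binomial probabilities P(S=0)+…+P(S=6) at p = 7/10 gives 268584417/500000000.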